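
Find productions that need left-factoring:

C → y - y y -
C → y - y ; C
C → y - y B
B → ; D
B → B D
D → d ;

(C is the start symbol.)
Left-factoring is needed when two productions for the same non-terminal
share a common prefix on the right-hand side.

Productions for C:
  C → y - y y -
  C → y - y ; C
  C → y - y B
Productions for B:
  B → ; D
  B → B D

Found common prefix 'y - y' in productions for C

Answer: Yes, C has productions with common prefix 'y - y'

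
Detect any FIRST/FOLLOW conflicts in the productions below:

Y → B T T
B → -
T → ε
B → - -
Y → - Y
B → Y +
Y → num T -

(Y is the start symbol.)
No FIRST/FOLLOW conflicts.

A FIRST/FOLLOW conflict occurs when a non-terminal N has a nullable alternative N → β (β ⇒* ε) and another alternative N → α with FIRST(α) ∩ FOLLOW(N) ≠ ∅: on such a lookahead the parser cannot decide between expanding α and letting N vanish via β.

Nullable non-terminals: T.
T has a nullable alternative but only one production, so nothing to check.

B, Y have no nullable alternative, so no FIRST/FOLLOW check is needed there.

No FIRST/FOLLOW conflicts found.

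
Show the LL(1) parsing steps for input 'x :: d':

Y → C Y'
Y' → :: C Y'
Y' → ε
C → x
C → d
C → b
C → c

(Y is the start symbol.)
LL(1) parsing maintains a stack (initially the start symbol over $) and the input. At each step: if the stack top is a terminal, match it against the current input token; if it is a non-terminal N, replace it with the RHS of M[N, lookahead] (the unique production whose predict set contains the lookahead).

Stack is shown with the top on the left.

Stack      Input     Action
---------------------------
Y $        x :: d $  output Y → C Y'
C Y' $     x :: d $  output C → x
x Y' $     x :: d $  match 'x'
Y' $       :: d $    output Y' → :: C Y'
:: C Y' $  :: d $    match '::'
C Y' $     d $       output C → d
d Y' $     d $       match 'd'
Y' $       $         output Y' → ε
$          $         accept

The string is accepted.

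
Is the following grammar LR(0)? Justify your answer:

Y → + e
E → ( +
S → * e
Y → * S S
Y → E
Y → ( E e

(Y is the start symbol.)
Yes, the grammar is LR(0)

Augment with Y' → Y and build the canonical LR(0) collection (I0 = CLOSURE({[Y' → . Y]}), then GOTO on every symbol after a dot until no new states appear). It has 15 states:
  I0: { [E → . ( +], [Y → . ( E e], [Y → . * S S], [Y → . + e], [Y → . E], [Y' → . Y] }  — shift
  I1: { [E → ( . +], [E → . ( +], [Y → ( . E e] }  — shift
  I2: { [S → . * e], [Y → * . S S] }  — shift
  I3: { [Y → + . e] }  — shift
  I4: { [Y → E .] }  — reduce
  I5: { [Y' → Y .] }  — accept
  I6: { [Y → + e .] }  — reduce
  I7: { [S → * . e] }  — shift
  I8: { [S → . * e], [Y → * S . S] }  — shift
  I9: { [Y → * S S .] }  — reduce
  I10: { [S → * e .] }  — reduce
  I11: { [E → ( . +] }  — shift
  I12: { [E → ( + .] }  — reduce
  I13: { [Y → ( E . e] }  — shift
  I14: { [Y → ( E e .] }  — reduce

Every state is either a pure shift/goto state or contains exactly one complete item and nothing to shift — no conflicts. The grammar is LR(0).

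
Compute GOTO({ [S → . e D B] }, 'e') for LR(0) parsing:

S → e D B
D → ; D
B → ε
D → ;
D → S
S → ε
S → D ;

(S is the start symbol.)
GOTO(I, 'e') = CLOSURE({ [A → αX.β] : [A → α.Xβ] ∈ I, X = 'e' })

Items with dot before 'e', with the dot advanced:
  [S → . e D B] → [S → e . D B]
Closure of the advanced items:
  [S → e . D B] has the dot before D: add [D → . ; D], [D → . ;], [D → . S]
  [D → . S] has the dot before S: add [S → . e D B], [S → .], [S → . D ;]

GOTO = { [D → . ; D], [D → . ;], [D → . S], [S → . D ;], [S → . e D B], [S → .], [S → e . D B] }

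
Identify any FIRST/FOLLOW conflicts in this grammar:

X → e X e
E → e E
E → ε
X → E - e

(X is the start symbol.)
No FIRST/FOLLOW conflicts.

A FIRST/FOLLOW conflict occurs when a non-terminal N has a nullable alternative N → β (β ⇒* ε) and another alternative N → α with FIRST(α) ∩ FOLLOW(N) ≠ ∅: on such a lookahead the parser cannot decide between expanding α and letting N vanish via β.

Nullable non-terminals: E.

E: nullable alternative(s) E → ε; FOLLOW(E) = { '-' }
  E → e E: FIRST \ {ε} = { 'e' } — disjoint from FOLLOW(E)
  E → ε: FIRST \ {ε} = { } — this is the only nullable alternative, skip

X has no nullable alternative, so no FIRST/FOLLOW check is needed there.

No FIRST/FOLLOW conflicts found.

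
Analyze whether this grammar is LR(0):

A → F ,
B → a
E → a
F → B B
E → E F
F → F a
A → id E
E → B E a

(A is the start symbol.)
A grammar is LR(0) if no state in the canonical LR(0) collection has:
  - both a shift item (dot before a terminal) and a complete item (shift-reduce conflict), or
  - two or more complete items (reduce-reduce conflict; the accept item [A' → A .] counts as a complete item here).

Augment with A' → A and build the canonical LR(0) collection (I0 = CLOSURE({[A' → . A]}), then GOTO on every symbol after a dot until no new states appear). It has 15 states:
  I0: { [A → . F ,], [A → . id E], [A' → . A], [B → . a], [F → . B B], [F → . F a] }  — shift
  I1: { [A' → A .] }  — accept
  I2: { [B → . a], [F → B . B] }  — shift
  I3: { [A → F . ,], [F → F . a] }  — shift
  I4: { [B → a .] }  — reduce
  I5: { [A → id . E], [B → . a], [E → . B E a], [E → . E F], [E → . a] }  — shift
  I6: { [B → . a], [E → . B E a], [E → . E F], [E → . a], [E → B . E a] }  — shift
  I7: { [A → id E .], [B → . a], [E → E . F], [F → . B B], [F → . F a] }  — shift, reduce
  I8: { [B → a .], [E → a .] }  — 2 reduces
  I9: { [E → E F .], [F → F . a] }  — shift, reduce
  I10: { [F → F a .] }  — reduce
  I11: { [B → . a], [E → B E . a], [E → E . F], [F → . B B], [F → . F a] }  — shift
  I12: { [B → a .], [E → B E a .] }  — 2 reduces
  I13: { [A → F , .] }  — reduce
  I14: { [F → B B .] }  — reduce

Conflict in state I7:
  Shift-reduce conflict between [A → id E .] and [B → . a]
So the grammar is NOT LR(0).

Answer: No. Shift-reduce conflict between [A → id E .] and [B → . a]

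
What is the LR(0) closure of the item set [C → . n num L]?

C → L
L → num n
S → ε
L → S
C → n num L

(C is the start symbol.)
To compute CLOSURE, for each item [A → α.Bβ] where B is a non-terminal, add [B → .γ] for all productions B → γ; repeat for the newly added items until nothing changes.

Start with: [C → . n num L]
The dot precedes the terminal n, so nothing is added.

CLOSURE = { [C → . n num L] }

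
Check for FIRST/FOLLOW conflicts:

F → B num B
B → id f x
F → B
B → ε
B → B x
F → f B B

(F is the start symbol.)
Yes. B → id f x with FOLLOW(B) on { 'id' }; B → B x with FOLLOW(B) on { 'id', 'x' }

A FIRST/FOLLOW conflict occurs when a non-terminal N has a nullable alternative N → β (β ⇒* ε) and another alternative N → α with FIRST(α) ∩ FOLLOW(N) ≠ ∅: on such a lookahead the parser cannot decide between expanding α and letting N vanish via β.

Nullable non-terminals: B, F.
FIRST sets used below: FIRST(B) = { 'id', 'x', ε }

B: nullable alternative(s) B → ε; FOLLOW(B) = { $, 'id', 'num', 'x' }
  B → id f x: FIRST \ {ε} = { 'id' } — overlaps FOLLOW(B) on { 'id' }: CONFLICT
  B → ε: FIRST \ {ε} = { } — this is the only nullable alternative, skip
  B → B x: FIRST \ {ε} = { 'id', 'x' } — overlaps FOLLOW(B) on { 'id', 'x' }: CONFLICT

F: nullable alternative(s) F → B; FOLLOW(F) = { $ }
  F → B num B: FIRST \ {ε} = { 'id', 'num', 'x' } — disjoint from FOLLOW(F)
  F → B: FIRST \ {ε} = { 'id', 'x' } — this is the only nullable alternative, skip
  F → f B B: FIRST \ {ε} = { 'f' } — disjoint from FOLLOW(F)

So the grammar has 2 FIRST/FOLLOW conflicts (marked CONFLICT above).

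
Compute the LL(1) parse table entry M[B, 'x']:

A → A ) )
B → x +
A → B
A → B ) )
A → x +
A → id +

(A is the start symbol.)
To find M[B, 'x'], we find productions for B where 'x' is in the predict set (PREDICT(N → α) = (FIRST(α) \ {ε}) ∪ (FOLLOW(N) if α ⇒* ε)).

B → x +: PREDICT = { 'x' }
  'x' is in predict set, so this production goes in M[B, 'x']

M[B, 'x'] = B → x +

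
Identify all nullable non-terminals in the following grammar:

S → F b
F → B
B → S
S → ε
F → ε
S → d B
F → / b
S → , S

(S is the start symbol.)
ε-productions: S → ε, F → ε
So S, F are immediately nullable.
B → S: every symbol on the right is nullable, so B is nullable too.
Every non-terminal is now nullable.
Nullable = { 'B', 'F', 'S' }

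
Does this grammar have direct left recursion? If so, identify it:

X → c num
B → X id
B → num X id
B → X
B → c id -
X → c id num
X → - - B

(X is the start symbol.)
Direct left recursion occurs when N → N α for some non-terminal N (the right-hand side begins with the left-hand side itself).

X → c num: starts with c
B → X id: starts with X
B → num X id: starts with num
B → X: starts with X
B → c id -: starts with c
X → c id num: starts with c
X → - - B: starts with '-'

No direct left recursion found.

Answer: No direct left recursion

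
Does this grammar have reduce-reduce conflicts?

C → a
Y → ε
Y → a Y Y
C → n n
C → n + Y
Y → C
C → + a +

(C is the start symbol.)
Augment with C' → C and build the canonical LR(0) collection (I0 = CLOSURE({[C' → . C]}), then GOTO on every symbol after a dot until no new states appear). It has 14 states:
  I0: { [C → . + a +], [C → . a], [C → . n + Y], [C → . n n], [C' → . C] }  — shift
  I1: { [C → + . a +] }  — shift
  I2: { [C' → C .] }  — accept
  I3: { [C → a .] }  — reduce
  I4: { [C → n . + Y], [C → n . n] }  — shift
  I5: { [C → . + a +], [C → . a], [C → . n + Y], [C → . n n], [C → n + . Y], [Y → . C], [Y → . a Y Y], [Y → .] }  — shift, reduce
  I6: { [C → n n .] }  — reduce
  I7: { [Y → C .] }  — reduce
  I8: { [C → n + Y .] }  — reduce
  I9: { [C → . + a +], [C → . a], [C → . n + Y], [C → . n n], [C → a .], [Y → . C], [Y → . a Y Y], [Y → .], [Y → a . Y Y] }  — shift, 2 reduces
  I10: { [C → . + a +], [C → . a], [C → . n + Y], [C → . n n], [Y → . C], [Y → . a Y Y], [Y → .], [Y → a Y . Y] }  — shift, reduce
  I11: { [Y → a Y Y .] }  — reduce
  I12: { [C → + a . +] }  — shift
  I13: { [C → + a + .] }  — reduce

I9 contains complete items [C → a .], [Y → .] — reduce-reduce conflict.

Answer: Yes — I9: [C → a .] vs [Y → .]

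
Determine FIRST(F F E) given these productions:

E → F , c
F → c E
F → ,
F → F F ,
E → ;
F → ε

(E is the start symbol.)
{ ',', ';', 'c' }

FIRST sets of the non-terminals involved (from the grammar, by fixed-point iteration):
  FIRST(F) = { ',', 'c', ε }
  FIRST(E) = { ',', ';', 'c' }

To compute FIRST(F F E), process the symbols left to right:
Symbol F is a non-terminal. Add FIRST(F) \ {ε} = { ',', 'c' }
F is nullable (ε ∈ FIRST(F)), continue to the next symbol.
Symbol F is a non-terminal. Add FIRST(F) \ {ε} = { ',', 'c' }
F is nullable (ε ∈ FIRST(F)), continue to the next symbol.
Symbol E is a non-terminal. Add FIRST(E) \ {ε} = { ',', ';', 'c' }
E is not nullable (ε ∉ FIRST(E)), so stop here.
FIRST(F F E) = { ',', ';', 'c' }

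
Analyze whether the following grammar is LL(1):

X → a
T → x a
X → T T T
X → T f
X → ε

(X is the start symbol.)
No. Predict set conflict for X: { 'x' }

Relevant sets:
  FIRST(T) = { 'x' }
  FOLLOW(X) = { $ }

For X:
  PREDICT(X → a) = { 'a' }
  PREDICT(X → T T T) = { 'x' }
  PREDICT(X → T f) = { 'x' }
  PREDICT(X → ε) = { $ }
T has a single production, so nothing to check there.

Conflict found: Predict set conflict for X: { 'x' }
The grammar is NOT LL(1).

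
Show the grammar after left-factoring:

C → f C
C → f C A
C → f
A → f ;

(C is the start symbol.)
Left-factoring transforms A → αβ₁ | αβ₂ into A → αA' and A' → β₁ | β₂
(α is the longest common prefix among the alternatives). Repeat until
no nonterminal has two alternatives with a common prefix.

Round 1: C has alternatives sharing prefix 'f'. Introduce C': C → f C'
  Add: C' → C
  Add: C' → C A
  Add: C' → ε

Round 2: C' has alternatives sharing prefix 'C'. Introduce C'': C' → C C''
  Add: C'' → ε
  Add: C'' → A

No remaining common prefixes — done.

Resulting grammar:
C → f C'
C' → C C''
C'' → ε
C'' → A
C' → ε
A → f ;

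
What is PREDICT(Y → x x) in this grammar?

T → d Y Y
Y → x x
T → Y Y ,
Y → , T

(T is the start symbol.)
{ 'x' }

PREDICT(Y → x x) = (FIRST(RHS) \ {ε}) ∪ (FOLLOW(Y) if ε ∈ FIRST(RHS), i.e. RHS ⇒* ε)
FIRST(x x) = { 'x' }
ε ∉ FIRST(x x), so FOLLOW(Y) is not added.
PREDICT(Y → x x) = { 'x' }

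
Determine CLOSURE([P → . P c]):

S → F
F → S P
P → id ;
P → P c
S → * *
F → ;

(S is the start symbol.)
{ [P → . P c], [P → . id ;] }

To compute CLOSURE, for each item [A → α.Bβ] where B is a non-terminal, add [B → .γ] for all productions B → γ; repeat for the newly added items until nothing changes.

Start with: [P → . P c]
  [P → . P c] has the dot before P: add [P → . id ;]
No further items can be added.

CLOSURE = { [P → . P c], [P → . id ;] }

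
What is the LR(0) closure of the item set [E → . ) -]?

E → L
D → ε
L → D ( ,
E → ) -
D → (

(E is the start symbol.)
Start with: [E → . ) -]
The dot precedes the terminal ')', so nothing is added.

CLOSURE = { [E → . ) -] }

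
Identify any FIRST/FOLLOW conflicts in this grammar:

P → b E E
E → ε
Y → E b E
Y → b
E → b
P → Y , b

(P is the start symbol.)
Yes. E → b with FOLLOW(E) on { 'b' }

A FIRST/FOLLOW conflict occurs when a non-terminal N has a nullable alternative N → β (β ⇒* ε) and another alternative N → α with FIRST(α) ∩ FOLLOW(N) ≠ ∅: on such a lookahead the parser cannot decide between expanding α and letting N vanish via β.

Nullable non-terminals: E.

E: nullable alternative(s) E → ε; FOLLOW(E) = { $, ',', 'b' }
  E → ε: FIRST \ {ε} = { } — this is the only nullable alternative, skip
  E → b: FIRST \ {ε} = { 'b' } — overlaps FOLLOW(E) on { 'b' }: CONFLICT

P, Y have no nullable alternative, so no FIRST/FOLLOW check is needed there.

So the grammar has 1 FIRST/FOLLOW conflict (marked CONFLICT above).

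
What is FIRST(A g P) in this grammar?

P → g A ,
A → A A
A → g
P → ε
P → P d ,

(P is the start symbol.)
FIRST sets of the non-terminals involved (from the grammar, by fixed-point iteration):
  FIRST(A) = { 'g' }

To compute FIRST(A g P), process the symbols left to right:
Symbol A is a non-terminal. Add FIRST(A) \ {ε} = { 'g' }
A is not nullable (ε ∉ FIRST(A)), so stop here.
FIRST(A g P) = { 'g' }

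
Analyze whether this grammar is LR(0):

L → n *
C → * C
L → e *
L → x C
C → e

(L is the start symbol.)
A grammar is LR(0) if no state in the canonical LR(0) collection has:
  - both a shift item (dot before a terminal) and a complete item (shift-reduce conflict), or
  - two or more complete items (reduce-reduce conflict; the accept item [L' → L .] counts as a complete item here).

Augment with L' → L and build the canonical LR(0) collection (I0 = CLOSURE({[L' → . L]}), then GOTO on every symbol after a dot until no new states appear). It has 11 states:
  I0: { [L → . e *], [L → . n *], [L → . x C], [L' → . L] }  — shift
  I1: { [L' → L .] }  — accept
  I2: { [L → e . *] }  — shift
  I3: { [L → n . *] }  — shift
  I4: { [C → . * C], [C → . e], [L → x . C] }  — shift
  I5: { [C → * . C], [C → . * C], [C → . e] }  — shift
  I6: { [L → x C .] }  — reduce
  I7: { [C → e .] }  — reduce
  I8: { [C → * C .] }  — reduce
  I9: { [L → n * .] }  — reduce
  I10: { [L → e * .] }  — reduce

Every state is either a pure shift/goto state or contains exactly one complete item and nothing to shift — no conflicts. The grammar is LR(0).

Answer: Yes, the grammar is LR(0)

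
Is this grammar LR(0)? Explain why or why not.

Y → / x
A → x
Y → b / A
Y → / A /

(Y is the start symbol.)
No. Reduce-reduce conflict: [A → x .] and [Y → / x .]

A grammar is LR(0) if no state in the canonical LR(0) collection has:
  - both a shift item (dot before a terminal) and a complete item (shift-reduce conflict), or
  - two or more complete items (reduce-reduce conflict; the accept item [Y' → Y .] counts as a complete item here).

Augment with Y' → Y and build the canonical LR(0) collection (I0 = CLOSURE({[Y' → . Y]}), then GOTO on every symbol after a dot until no new states appear). It has 10 states:
  I0: { [Y → . / A /], [Y → . / x], [Y → . b / A], [Y' → . Y] }  — shift
  I1: { [A → . x], [Y → / . A /], [Y → / . x] }  — shift
  I2: { [Y' → Y .] }  — accept
  I3: { [Y → b . / A] }  — shift
  I4: { [A → . x], [Y → b / . A] }  — shift
  I5: { [Y → b / A .] }  — reduce
  I6: { [A → x .] }  — reduce
  I7: { [Y → / A . /] }  — shift
  I8: { [A → x .], [Y → / x .] }  — 2 reduces
  I9: { [Y → / A / .] }  — reduce

Conflict in state I8:
  Reduce-reduce conflict: [A → x .] and [Y → / x .]
So the grammar is NOT LR(0).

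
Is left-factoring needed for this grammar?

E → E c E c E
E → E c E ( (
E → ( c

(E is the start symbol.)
Yes, E has productions with common prefix 'E c E'

Left-factoring is needed when two productions for the same non-terminal
share a common prefix on the right-hand side.

Productions for E:
  E → E c E c E
  E → E c E ( (
  E → ( c

Found common prefix 'E c E' in productions for E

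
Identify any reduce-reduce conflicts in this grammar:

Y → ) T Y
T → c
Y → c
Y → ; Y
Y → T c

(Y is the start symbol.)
A reduce-reduce conflict occurs when an LR(0) state has two complete items [A → α .] and [B → β .] — both call for a reduction, and with no lookahead the parser cannot choose between them.

Augment with Y' → Y and build the canonical LR(0) collection (I0 = CLOSURE({[Y' → . Y]}), then GOTO on every symbol after a dot until no new states appear). It has 11 states:
  I0: { [T → . c], [Y → . ) T Y], [Y → . ; Y], [Y → . T c], [Y → . c], [Y' → . Y] }  — shift
  I1: { [T → . c], [Y → ) . T Y] }  — shift
  I2: { [T → . c], [Y → . ) T Y], [Y → . ; Y], [Y → . T c], [Y → . c], [Y → ; . Y] }  — shift
  I3: { [Y → T . c] }  — shift
  I4: { [Y' → Y .] }  — accept
  I5: { [T → c .], [Y → c .] }  — 2 reduces
  I6: { [Y → T c .] }  — reduce
  I7: { [Y → ; Y .] }  — reduce
  I8: { [T → . c], [Y → ) T . Y], [Y → . ) T Y], [Y → . ; Y], [Y → . T c], [Y → . c] }  — shift
  I9: { [T → c .] }  — reduce
  I10: { [Y → ) T Y .] }  — reduce

I5 contains complete items [T → c .], [Y → c .] — reduce-reduce conflict.

Answer: Yes — I5: [T → c .] vs [Y → c .]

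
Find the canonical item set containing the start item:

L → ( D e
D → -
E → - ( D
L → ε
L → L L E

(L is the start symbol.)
First, augment the grammar with L' → L
I₀ = CLOSURE({ [L' → . L] }):
  [L' → . L] has the dot before L: add [L → . ( D e], [L → .], [L → . L L E]
No further items can be added.

I₀ = { [L → . ( D e], [L → . L L E], [L → .], [L' → . L] }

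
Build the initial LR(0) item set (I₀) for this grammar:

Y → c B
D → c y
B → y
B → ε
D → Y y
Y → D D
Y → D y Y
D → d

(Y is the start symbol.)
{ [D → . Y y], [D → . c y], [D → . d], [Y → . D D], [Y → . D y Y], [Y → . c B], [Y' → . Y] }

First, augment the grammar with Y' → Y
I₀ = CLOSURE({ [Y' → . Y] }):
  [Y' → . Y] has the dot before Y: add [Y → . c B], [Y → . D D], [Y → . D y Y]
  [Y → . D D] has the dot before D: add [D → . c y], [D → . Y y], [D → . d]
No further items can be added.

I₀ = { [D → . Y y], [D → . c y], [D → . d], [Y → . D D], [Y → . D y Y], [Y → . c B], [Y' → . Y] }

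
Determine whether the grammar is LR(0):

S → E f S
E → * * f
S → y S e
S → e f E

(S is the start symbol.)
Augment with S' → S and build the canonical LR(0) collection (I0 = CLOSURE({[S' → . S]}), then GOTO on every symbol after a dot until no new states appear). It has 14 states:
  I0: { [E → . * * f], [S → . E f S], [S → . e f E], [S → . y S e], [S' → . S] }  — shift
  I1: { [E → * . * f] }  — shift
  I2: { [S → E . f S] }  — shift
  I3: { [S' → S .] }  — accept
  I4: { [S → e . f E] }  — shift
  I5: { [E → . * * f], [S → . E f S], [S → . e f E], [S → . y S e], [S → y . S e] }  — shift
  I6: { [S → y S . e] }  — shift
  I7: { [S → y S e .] }  — reduce
  I8: { [E → . * * f], [S → e f . E] }  — shift
  I9: { [S → e f E .] }  — reduce
  I10: { [E → . * * f], [S → . E f S], [S → . e f E], [S → . y S e], [S → E f . S] }  — shift
  I11: { [S → E f S .] }  — reduce
  I12: { [E → * * . f] }  — shift
  I13: { [E → * * f .] }  — reduce

Every state is either a pure shift/goto state or contains exactly one complete item and nothing to shift — no conflicts. The grammar is LR(0).

Answer: Yes, the grammar is LR(0)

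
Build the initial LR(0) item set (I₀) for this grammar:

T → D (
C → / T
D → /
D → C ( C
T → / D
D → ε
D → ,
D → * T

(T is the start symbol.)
First, augment the grammar with T' → T
I₀ = CLOSURE({ [T' → . T] }):
  [T' → . T] has the dot before T: add [T → . D (], [T → . / D]
  [T → . D (] has the dot before D: add [D → . /], [D → . C ( C], [D → .], [D → . ,], [D → . * T]
  [D → . C ( C] has the dot before C: add [C → . / T]
No further items can be added.

I₀ = { [C → . / T], [D → . * T], [D → . ,], [D → . /], [D → . C ( C], [D → .], [T → . / D], [T → . D (], [T' → . T] }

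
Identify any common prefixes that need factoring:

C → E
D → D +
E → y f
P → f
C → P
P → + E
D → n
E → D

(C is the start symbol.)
Left-factoring is needed when two productions for the same non-terminal
share a common prefix on the right-hand side.

Productions for C:
  C → E
  C → P
Productions for D:
  D → D +
  D → n
Productions for E:
  E → y f
  E → D
Productions for P:
  P → f
  P → + E

No common prefixes found.

Answer: No, left-factoring is not needed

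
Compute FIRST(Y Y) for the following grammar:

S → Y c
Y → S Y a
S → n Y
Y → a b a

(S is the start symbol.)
{ 'a', 'n' }

FIRST sets of the non-terminals involved (from the grammar, by fixed-point iteration):
  FIRST(Y) = { 'a', 'n' }

To compute FIRST(Y Y), process the symbols left to right:
Symbol Y is a non-terminal. Add FIRST(Y) \ {ε} = { 'a', 'n' }
Y is not nullable (ε ∉ FIRST(Y)), so stop here.
FIRST(Y Y) = { 'a', 'n' }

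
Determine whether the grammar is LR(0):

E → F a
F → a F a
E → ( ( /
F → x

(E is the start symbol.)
Yes, the grammar is LR(0)

A grammar is LR(0) if no state in the canonical LR(0) collection has:
  - both a shift item (dot before a terminal) and a complete item (shift-reduce conflict), or
  - two or more complete items (reduce-reduce conflict; the accept item [E' → E .] counts as a complete item here).

Augment with E' → E and build the canonical LR(0) collection (I0 = CLOSURE({[E' → . E]}), then GOTO on every symbol after a dot until no new states appear). It has 11 states:
  I0: { [E → . ( ( /], [E → . F a], [E' → . E], [F → . a F a], [F → . x] }  — shift
  I1: { [E → ( . ( /] }  — shift
  I2: { [E' → E .] }  — accept
  I3: { [E → F . a] }  — shift
  I4: { [F → . a F a], [F → . x], [F → a . F a] }  — shift
  I5: { [F → x .] }  — reduce
  I6: { [F → a F . a] }  — shift
  I7: { [F → a F a .] }  — reduce
  I8: { [E → F a .] }  — reduce
  I9: { [E → ( ( . /] }  — shift
  I10: { [E → ( ( / .] }  — reduce

Every state is either a pure shift/goto state or contains exactly one complete item and nothing to shift — no conflicts. The grammar is LR(0).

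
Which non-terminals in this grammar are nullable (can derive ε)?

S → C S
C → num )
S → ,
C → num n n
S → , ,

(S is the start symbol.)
There are no ε-productions, so no non-terminal can derive ε.
No non-terminals are nullable.

Answer: None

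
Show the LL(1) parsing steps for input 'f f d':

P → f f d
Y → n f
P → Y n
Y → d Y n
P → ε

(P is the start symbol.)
LL(1) parsing maintains a stack (initially the start symbol over $) and the input. At each step: if the stack top is a terminal, match it against the current input token; if it is a non-terminal N, replace it with the RHS of M[N, lookahead] (the unique production whose predict set contains the lookahead).

Stack is shown with the top on the left.

Stack    Input    Action
------------------------
P $      f f d $  output P → f f d
f f d $  f f d $  match 'f'
f d $    f d $    match 'f'
d $      d $      match 'd'
$        $        accept

The string is accepted.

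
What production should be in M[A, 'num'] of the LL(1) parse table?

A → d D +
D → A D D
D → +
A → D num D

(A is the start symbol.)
To find M[A, 'num'], we find productions for A where 'num' is in the predict set (PREDICT(N → α) = (FIRST(α) \ {ε}) ∪ (FOLLOW(N) if α ⇒* ε)).

Relevant sets:
  FIRST(D) = { '+', 'd' }

A → d D +: PREDICT = { 'd' }
A → D num D: PREDICT = { '+', 'd' }

M[A, 'num'] is empty (no production applies)

Answer: Empty (error entry)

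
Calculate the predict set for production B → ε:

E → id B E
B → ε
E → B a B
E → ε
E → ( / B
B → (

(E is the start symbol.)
{ $, '(', 'a', 'id' }

PREDICT(B → ε) = (FIRST(RHS) \ {ε}) ∪ (FOLLOW(B) if ε ∈ FIRST(RHS), i.e. RHS ⇒* ε)
The right-hand side is ε (FIRST(ε) = { ε }), so the predict set is FOLLOW(B) = { $, '(', 'a', 'id' }
PREDICT(B → ε) = { $, '(', 'a', 'id' }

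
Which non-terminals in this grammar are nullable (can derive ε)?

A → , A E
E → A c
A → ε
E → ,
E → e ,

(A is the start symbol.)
{ 'A' }

A non-terminal is nullable if it can derive ε (the empty string): either it has an ε-production, or it has a production whose right-hand side consists entirely of nullable non-terminals.

ε-productions: A → ε
So A is immediately nullable.
No further non-terminal can be added: every production for the remaining non-terminals contains a terminal or a non-nullable non-terminal.
Nullable = { 'A' }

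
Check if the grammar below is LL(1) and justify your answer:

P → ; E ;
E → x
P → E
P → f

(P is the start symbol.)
A grammar is LL(1) if for each non-terminal N with multiple productions, the predict sets of those productions are pairwise disjoint, where PREDICT(N → α) = (FIRST(α) \ {ε}) ∪ (FOLLOW(N) if α ⇒* ε).

Relevant sets:
  FIRST(E) = { 'x' }

For P:
  PREDICT(P → ';' E ';') = { ';' }
  PREDICT(P → E) = { 'x' }
  PREDICT(P → f) = { 'f' }
E has a single production, so nothing to check there.

All predict sets are disjoint. The grammar IS LL(1).

Answer: Yes, the grammar is LL(1).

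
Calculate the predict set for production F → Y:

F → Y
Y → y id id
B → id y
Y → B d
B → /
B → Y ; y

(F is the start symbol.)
{ '/', 'id', 'y' }

PREDICT(F → Y) = (FIRST(RHS) \ {ε}) ∪ (FOLLOW(F) if ε ∈ FIRST(RHS), i.e. RHS ⇒* ε)
FIRST(Y) = { '/', 'id', 'y' }
FIRST(Y) = { '/', 'id', 'y' }
ε ∉ FIRST(Y), so FOLLOW(F) is not added.
PREDICT(F → Y) = { '/', 'id', 'y' }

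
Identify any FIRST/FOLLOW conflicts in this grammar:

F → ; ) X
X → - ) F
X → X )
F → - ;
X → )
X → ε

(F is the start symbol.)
Yes. X → X ')' with FOLLOW(X) on { ')' }; X → ')' with FOLLOW(X) on { ')' }

A FIRST/FOLLOW conflict occurs when a non-terminal N has a nullable alternative N → β (β ⇒* ε) and another alternative N → α with FIRST(α) ∩ FOLLOW(N) ≠ ∅: on such a lookahead the parser cannot decide between expanding α and letting N vanish via β.

Nullable non-terminals: X.
FIRST sets used below: FIRST(X) = { ')', '-', ε }

X: nullable alternative(s) X → ε; FOLLOW(X) = { $, ')' }
  X → - ) F: FIRST \ {ε} = { '-' } — disjoint from FOLLOW(X)
  X → X ): FIRST \ {ε} = { ')', '-' } — overlaps FOLLOW(X) on { ')' }: CONFLICT
  X → ): FIRST \ {ε} = { ')' } — overlaps FOLLOW(X) on { ')' }: CONFLICT
  X → ε: FIRST \ {ε} = { } — this is the only nullable alternative, skip

F has no nullable alternative, so no FIRST/FOLLOW check is needed there.

So the grammar has 2 FIRST/FOLLOW conflicts (marked CONFLICT above).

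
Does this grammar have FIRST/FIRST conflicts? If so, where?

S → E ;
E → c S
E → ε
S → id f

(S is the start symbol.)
A FIRST/FIRST conflict occurs when two productions N → α and N → β for the same non-terminal have FIRST(α) ∩ FIRST(β) ≠ ∅ (with ε ∈ FIRST of a nullable right-hand side, so two nullable alternatives also conflict).

FIRST sets of the non-terminals at (or reachable through a nullable prefix from) the front of some alternative:
  FIRST(E) = { 'c', ε }

Productions for S:
  S → E ;: FIRST = { ';', 'c' }
  S → id f: FIRST = { 'id' }
Productions for E:
  E → c S: FIRST = { 'c' }
  E → ε: FIRST = { ε }

All alternatives of each non-terminal have pairwise disjoint FIRST sets.

Answer: No FIRST/FIRST conflicts.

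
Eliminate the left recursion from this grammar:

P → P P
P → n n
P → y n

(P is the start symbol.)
P is directly left-recursive. The standard transformation for
  A → A α₁ | ... | A α_m | β₁ | ... | β_n
is
  A  → β₁ A' | ... | β_n A'
  A' → α₁ A' | ... | α_m A' | ε

P → n n becomes P → n n P'
P → y n becomes P → y n P'
P → P P becomes P' → P P'
Add P' → ε

Resulting grammar:
P → n n P'
P → y n P'
P' → P P'
P' → ε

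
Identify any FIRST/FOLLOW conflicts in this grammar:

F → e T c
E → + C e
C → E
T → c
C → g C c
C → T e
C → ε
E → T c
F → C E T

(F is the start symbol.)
Yes. C → E with FOLLOW(C) on { '+', 'c' }; C → T e with FOLLOW(C) on { 'c' }

A FIRST/FOLLOW conflict occurs when a non-terminal N has a nullable alternative N → β (β ⇒* ε) and another alternative N → α with FIRST(α) ∩ FOLLOW(N) ≠ ∅: on such a lookahead the parser cannot decide between expanding α and letting N vanish via β.

Nullable non-terminals: C.
FIRST sets used below: FIRST(E) = { '+', 'c' }, FIRST(T) = { 'c' }

C: nullable alternative(s) C → ε; FOLLOW(C) = { '+', 'c', 'e' }
  C → E: FIRST \ {ε} = { '+', 'c' } — overlaps FOLLOW(C) on { '+', 'c' }: CONFLICT
  C → g C c: FIRST \ {ε} = { 'g' } — disjoint from FOLLOW(C)
  C → T e: FIRST \ {ε} = { 'c' } — overlaps FOLLOW(C) on { 'c' }: CONFLICT
  C → ε: FIRST \ {ε} = { } — this is the only nullable alternative, skip

E, F, T have no nullable alternative, so no FIRST/FOLLOW check is needed there.

So the grammar has 2 FIRST/FOLLOW conflicts (marked CONFLICT above).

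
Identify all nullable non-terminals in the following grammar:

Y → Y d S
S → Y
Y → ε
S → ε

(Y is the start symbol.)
ε-productions: Y → ε, S → ε
So Y, S are immediately nullable.
Every non-terminal is now nullable.
Nullable = { 'S', 'Y' }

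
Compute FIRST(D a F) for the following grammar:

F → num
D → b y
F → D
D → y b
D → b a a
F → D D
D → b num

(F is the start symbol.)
{ 'b', 'y' }

FIRST sets of the non-terminals involved (from the grammar, by fixed-point iteration):
  FIRST(D) = { 'b', 'y' }

To compute FIRST(D a F), process the symbols left to right:
Symbol D is a non-terminal. Add FIRST(D) \ {ε} = { 'b', 'y' }
D is not nullable (ε ∉ FIRST(D)), so stop here.
FIRST(D a F) = { 'b', 'y' }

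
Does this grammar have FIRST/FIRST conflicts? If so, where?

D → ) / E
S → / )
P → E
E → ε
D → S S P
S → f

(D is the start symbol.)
No FIRST/FIRST conflicts.

A FIRST/FIRST conflict occurs when two productions N → α and N → β for the same non-terminal have FIRST(α) ∩ FIRST(β) ≠ ∅ (with ε ∈ FIRST of a nullable right-hand side, so two nullable alternatives also conflict).

FIRST sets of the non-terminals at (or reachable through a nullable prefix from) the front of some alternative:
  FIRST(S) = { '/', 'f' }

Productions for D:
  D → ) / E: FIRST = { ')' }
  D → S S P: FIRST = { '/', 'f' }
Productions for S:
  S → / ): FIRST = { '/' }
  S → f: FIRST = { 'f' }
P, E have only one production, so no FIRST/FIRST conflict is possible there.

All alternatives of each non-terminal have pairwise disjoint FIRST sets.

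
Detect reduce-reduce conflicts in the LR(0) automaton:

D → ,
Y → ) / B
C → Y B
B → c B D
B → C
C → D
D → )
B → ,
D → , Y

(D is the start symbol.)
Yes — I8: [B → , .] vs [D → , .]

Augment with D' → D and build the canonical LR(0) collection (I0 = CLOSURE({[D' → . D]}), then GOTO on every symbol after a dot until no new states appear). It has 17 states:
  I0: { [D → . )], [D → . , Y], [D → . ,], [D' → . D] }  — shift
  I1: { [D → ) .] }  — reduce
  I2: { [D → , . Y], [D → , .], [Y → . ) / B] }  — shift, reduce
  I3: { [D' → D .] }  — accept
  I4: { [Y → ) . / B] }  — shift
  I5: { [D → , Y .] }  — reduce
  I6: { [B → . ,], [B → . C], [B → . c B D], [C → . D], [C → . Y B], [D → . )], [D → . , Y], [D → . ,], [Y → ) / . B], [Y → . ) / B] }  — shift
  I7: { [D → ) .], [Y → ) . / B] }  — shift, reduce
  I8: { [B → , .], [D → , . Y], [D → , .], [Y → . ) / B] }  — shift, 2 reduces
  I9: { [Y → ) / B .] }  — reduce
  I10: { [B → C .] }  — reduce
  I11: { [C → D .] }  — reduce
  I12: { [B → . ,], [B → . C], [B → . c B D], [C → . D], [C → . Y B], [C → Y . B], [D → . )], [D → . , Y], [D → . ,], [Y → . ) / B] }  — shift
  I13: { [B → . ,], [B → . C], [B → . c B D], [B → c . B D], [C → . D], [C → . Y B], [D → . )], [D → . , Y], [D → . ,], [Y → . ) / B] }  — shift
  I14: { [B → c B . D], [D → . )], [D → . , Y], [D → . ,] }  — shift
  I15: { [B → c B D .] }  — reduce
  I16: { [C → Y B .] }  — reduce

I8 contains complete items [B → , .], [D → , .] — reduce-reduce conflict.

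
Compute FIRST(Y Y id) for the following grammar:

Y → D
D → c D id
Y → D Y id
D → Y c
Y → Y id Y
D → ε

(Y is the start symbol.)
FIRST sets of the non-terminals involved (from the grammar, by fixed-point iteration):
  FIRST(Y) = { 'c', 'id', ε }

To compute FIRST(Y Y id), process the symbols left to right:
Symbol Y is a non-terminal. Add FIRST(Y) \ {ε} = { 'c', 'id' }
Y is nullable (ε ∈ FIRST(Y)), continue to the next symbol.
Symbol Y is a non-terminal. Add FIRST(Y) \ {ε} = { 'c', 'id' }
Y is nullable (ε ∈ FIRST(Y)), continue to the next symbol.
Symbol id is a terminal. Add 'id' and stop.
FIRST(Y Y id) = { 'c', 'id' }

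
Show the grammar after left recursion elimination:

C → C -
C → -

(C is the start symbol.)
C → - C'
C' → - C'
C' → ε

C is directly left-recursive. The standard transformation for
  A → A α₁ | ... | A α_m | β₁ | ... | β_n
is
  A  → β₁ A' | ... | β_n A'
  A' → α₁ A' | ... | α_m A' | ε

C → - becomes C → - C'
C → C - becomes C' → - C'
Add C' → ε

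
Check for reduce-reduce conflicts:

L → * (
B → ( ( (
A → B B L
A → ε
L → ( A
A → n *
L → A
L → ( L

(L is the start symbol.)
Yes — I15: [L → ( A .] vs [L → A .]; I17: [A → .] vs [B → ( ( ( .]

A reduce-reduce conflict occurs when an LR(0) state has two complete items [A → α .] and [B → β .] — both call for a reduction, and with no lookahead the parser cannot choose between them.

Augment with L' → L and build the canonical LR(0) collection (I0 = CLOSURE({[L' → . L]}), then GOTO on every symbol after a dot until no new states appear). It has 18 states:
  I0: { [A → . B B L], [A → . n *], [A → .], [B → . ( ( (], [L → . ( A], [L → . ( L], [L → . * (], [L → . A], [L' → . L] }  — shift, reduce
  I1: { [A → . B B L], [A → . n *], [A → .], [B → ( . ( (], [B → . ( ( (], [L → ( . A], [L → ( . L], [L → . ( A], [L → . ( L], [L → . * (], [L → . A] }  — shift, reduce
  I2: { [L → * . (] }  — shift
  I3: { [L → A .] }  — reduce
  I4: { [A → B . B L], [B → . ( ( (] }  — shift
  I5: { [L' → L .] }  — accept
  I6: { [A → n . *] }  — shift
  I7: { [A → n * .] }  — reduce
  I8: { [B → ( . ( (] }  — shift
  I9: { [A → . B B L], [A → . n *], [A → .], [A → B B . L], [B → . ( ( (], [L → . ( A], [L → . ( L], [L → . * (], [L → . A] }  — shift, reduce
  I10: { [A → B B L .] }  — reduce
  I11: { [B → ( ( . (] }  — shift
  I12: { [B → ( ( ( .] }  — reduce
  I13: { [L → * ( .] }  — reduce
  I14: { [A → . B B L], [A → . n *], [A → .], [B → ( ( . (], [B → ( . ( (], [B → . ( ( (], [L → ( . A], [L → ( . L], [L → . ( A], [L → . ( L], [L → . * (], [L → . A] }  — shift, reduce
  I15: { [L → ( A .], [L → A .] }  — 2 reduces
  I16: { [L → ( L .] }  — reduce
  I17: { [A → . B B L], [A → . n *], [A → .], [B → ( ( ( .], [B → ( ( . (], [B → ( . ( (], [B → . ( ( (], [L → ( . A], [L → ( . L], [L → . ( A], [L → . ( L], [L → . * (], [L → . A] }  — shift, 2 reduces

I15 contains complete items [L → ( A .], [L → A .] — reduce-reduce conflict.
I17 contains complete items [A → .], [B → ( ( ( .] — reduce-reduce conflict.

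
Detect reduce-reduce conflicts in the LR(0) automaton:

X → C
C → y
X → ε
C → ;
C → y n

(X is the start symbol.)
A reduce-reduce conflict occurs when an LR(0) state has two complete items [A → α .] and [B → β .] — both call for a reduction, and with no lookahead the parser cannot choose between them.

Augment with X' → X and build the canonical LR(0) collection (I0 = CLOSURE({[X' → . X]}), then GOTO on every symbol after a dot until no new states appear). It has 6 states:
  I0: { [C → . ;], [C → . y n], [C → . y], [X → . C], [X → .], [X' → . X] }  — shift, reduce
  I1: { [C → ; .] }  — reduce
  I2: { [X → C .] }  — reduce
  I3: { [X' → X .] }  — accept
  I4: { [C → y . n], [C → y .] }  — shift, reduce
  I5: { [C → y n .] }  — reduce

No state contains more than one complete item.

Answer: No reduce-reduce conflicts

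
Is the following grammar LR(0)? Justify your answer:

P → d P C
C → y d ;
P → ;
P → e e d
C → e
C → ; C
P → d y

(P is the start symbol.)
Augment with P' → P and build the canonical LR(0) collection (I0 = CLOSURE({[P' → . P]}), then GOTO on every symbol after a dot until no new states appear). It has 16 states:
  I0: { [P → . ;], [P → . d P C], [P → . d y], [P → . e e d], [P' → . P] }  — shift
  I1: { [P → ; .] }  — reduce
  I2: { [P' → P .] }  — accept
  I3: { [P → . ;], [P → . d P C], [P → . d y], [P → . e e d], [P → d . P C], [P → d . y] }  — shift
  I4: { [P → e . e d] }  — shift
  I5: { [P → e e . d] }  — shift
  I6: { [P → e e d .] }  — reduce
  I7: { [C → . ; C], [C → . e], [C → . y d ;], [P → d P . C] }  — shift
  I8: { [P → d y .] }  — reduce
  I9: { [C → . ; C], [C → . e], [C → . y d ;], [C → ; . C] }  — shift
  I10: { [P → d P C .] }  — reduce
  I11: { [C → e .] }  — reduce
  I12: { [C → y . d ;] }  — shift
  I13: { [C → y d . ;] }  — shift
  I14: { [C → y d ; .] }  — reduce
  I15: { [C → ; C .] }  — reduce

Every state is either a pure shift/goto state or contains exactly one complete item and nothing to shift — no conflicts. The grammar is LR(0).

Answer: Yes, the grammar is LR(0)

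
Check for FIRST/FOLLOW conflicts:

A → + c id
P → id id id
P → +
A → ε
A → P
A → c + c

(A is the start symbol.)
No FIRST/FOLLOW conflicts.

Nullable non-terminals: A.
FIRST sets used below: FIRST(P) = { '+', 'id' }

A: nullable alternative(s) A → ε; FOLLOW(A) = { $ }
  A → + c id: FIRST \ {ε} = { '+' } — disjoint from FOLLOW(A)
  A → ε: FIRST \ {ε} = { } — this is the only nullable alternative, skip
  A → P: FIRST \ {ε} = { '+', 'id' } — disjoint from FOLLOW(A)
  A → c + c: FIRST \ {ε} = { 'c' } — disjoint from FOLLOW(A)

P has no nullable alternative, so no FIRST/FOLLOW check is needed there.

No FIRST/FOLLOW conflicts found.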